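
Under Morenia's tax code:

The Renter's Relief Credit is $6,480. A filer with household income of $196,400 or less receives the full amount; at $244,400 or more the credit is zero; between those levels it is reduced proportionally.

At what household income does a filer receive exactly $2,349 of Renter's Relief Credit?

$2,349 is 2,349/6,480 of the full $6,480, so 4,131/6,480 of the $48,000 range has been used: income = $196,400 + $48,000 × 4,131/6,480 = $227,000.

$227,000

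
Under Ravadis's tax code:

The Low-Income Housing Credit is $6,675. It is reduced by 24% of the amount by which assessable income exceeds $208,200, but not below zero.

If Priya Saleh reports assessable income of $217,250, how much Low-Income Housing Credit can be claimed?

$4,503

Low-Income Housing Credit: 24% of the $9,050 excess over $208,200 is $2,172; credit = $6,675 − $2,172 = $4,503.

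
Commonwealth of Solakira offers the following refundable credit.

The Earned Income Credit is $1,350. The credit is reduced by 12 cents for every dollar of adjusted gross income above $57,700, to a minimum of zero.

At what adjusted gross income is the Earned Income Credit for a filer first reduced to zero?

$68,950

The credit falls by 12% of each dollar above $57,700, so it reaches zero when the excess is $1,350 / 12% = $11,250: income = $57,700 + $11,250 = $68,950.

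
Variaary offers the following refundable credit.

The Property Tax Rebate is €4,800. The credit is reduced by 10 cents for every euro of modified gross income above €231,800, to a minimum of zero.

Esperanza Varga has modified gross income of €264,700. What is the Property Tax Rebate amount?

€1,510

Property Tax Rebate: 10% of the €32,900 excess over €231,800 is €3,290; credit = €4,800 − €3,290 = €1,510.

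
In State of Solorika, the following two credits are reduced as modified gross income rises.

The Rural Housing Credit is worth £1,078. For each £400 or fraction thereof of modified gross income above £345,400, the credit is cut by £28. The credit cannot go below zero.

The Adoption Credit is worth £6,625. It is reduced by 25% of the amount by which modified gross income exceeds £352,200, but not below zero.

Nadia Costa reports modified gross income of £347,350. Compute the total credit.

£7,563

Rural Housing Credit: income exceeds £345,400 by £1,950, which is 5 full-or-partial £400 increments; reduction = 5 × £28 = £140, leaving £938.
Adoption Credit: £347,350 is at or below the £352,200 threshold, so the full £6,625 applies.
Total: £938 + £6,625 = £7,563.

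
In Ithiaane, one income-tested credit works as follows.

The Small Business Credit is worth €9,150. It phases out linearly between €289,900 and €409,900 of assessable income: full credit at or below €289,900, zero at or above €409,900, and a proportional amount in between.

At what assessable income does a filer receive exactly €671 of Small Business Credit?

€401,100

€671 is 671/9,150 of the full €9,150, so 8,479/9,150 of the €120,000 range has been used: income = €289,900 + €120,000 × 8,479/9,150 = €401,100.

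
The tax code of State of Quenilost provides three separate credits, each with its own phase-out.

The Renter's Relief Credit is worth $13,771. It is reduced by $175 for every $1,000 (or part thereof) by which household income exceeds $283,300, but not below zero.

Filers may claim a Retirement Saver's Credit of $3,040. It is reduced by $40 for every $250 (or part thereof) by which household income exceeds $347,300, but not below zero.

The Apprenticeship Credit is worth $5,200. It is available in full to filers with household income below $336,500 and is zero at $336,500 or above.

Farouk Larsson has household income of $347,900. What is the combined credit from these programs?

$5,316

Renter's Relief Credit: income exceeds $283,300 by $64,600, which is 65 full-or-partial $1,000 increments; reduction = 65 × $175 = $11,375, leaving $2,396.
Retirement Saver's Credit: income exceeds $347,300 by $600, which is 3 full-or-partial $250 increments; reduction = 3 × $40 = $120, leaving $2,920.
Apprenticeship Credit: $347,900 meets or exceeds the $336,500 cutoff, so the credit is $0.
Total: $2,396 + $2,920 + $0 = $5,316.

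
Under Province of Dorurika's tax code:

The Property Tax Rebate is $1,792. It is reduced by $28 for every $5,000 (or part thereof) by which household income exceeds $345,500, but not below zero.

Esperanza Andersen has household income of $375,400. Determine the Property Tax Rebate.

$1,624

Property Tax Rebate: income exceeds $345,500 by $29,900, which is 6 full-or-partial $5,000 increments; reduction = 6 × $28 = $168, leaving $1,624.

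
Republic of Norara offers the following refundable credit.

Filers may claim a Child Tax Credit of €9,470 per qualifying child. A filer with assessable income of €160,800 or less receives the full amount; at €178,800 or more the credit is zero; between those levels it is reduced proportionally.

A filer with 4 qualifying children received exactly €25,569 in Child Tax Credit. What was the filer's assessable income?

€166,650

Full credit = 4 × €9,470 = €37,880.
€25,569 is 25,569/37,880 of the full €37,880, so 12,311/37,880 of the €18,000 range has been used: income = €160,800 + €18,000 × 12,311/37,880 = €166,650.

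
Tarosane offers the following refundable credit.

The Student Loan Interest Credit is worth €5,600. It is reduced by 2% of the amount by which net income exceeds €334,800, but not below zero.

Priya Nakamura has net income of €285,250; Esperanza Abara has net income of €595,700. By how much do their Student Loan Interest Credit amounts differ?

Priya (€285,250): Student Loan Interest Credit: €285,250 is at or below the €334,800 threshold, so the full €5,600 applies.
Esperanza (€595,700): Student Loan Interest Credit: 2% of the €260,900 excess over €334,800 is €5,218; credit = €5,600 − €5,218 = €382.
Difference: |€5,600 − €382| = €5,218.

€5,218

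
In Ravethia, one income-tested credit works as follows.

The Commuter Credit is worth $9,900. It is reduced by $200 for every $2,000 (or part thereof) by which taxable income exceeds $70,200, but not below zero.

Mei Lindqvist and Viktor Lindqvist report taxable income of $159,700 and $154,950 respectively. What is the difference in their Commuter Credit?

Mei ($159,700): Commuter Credit: income exceeds $70,200 by $89,500, which is 45 full-or-partial $2,000 increments; reduction = 45 × $200 = $9,000, leaving $900.
Viktor ($154,950): Commuter Credit: income exceeds $70,200 by $84,750, which is 43 full-or-partial $2,000 increments; reduction = 43 × $200 = $8,600, leaving $1,300.
Difference: |$900 − $1,300| = $400.

$400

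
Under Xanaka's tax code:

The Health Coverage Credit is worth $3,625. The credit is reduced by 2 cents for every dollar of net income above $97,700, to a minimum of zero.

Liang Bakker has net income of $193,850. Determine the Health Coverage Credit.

Health Coverage Credit: 2% of the $96,150 excess over $97,700 is $1,923; credit = $3,625 − $1,923 = $1,702.

$1,702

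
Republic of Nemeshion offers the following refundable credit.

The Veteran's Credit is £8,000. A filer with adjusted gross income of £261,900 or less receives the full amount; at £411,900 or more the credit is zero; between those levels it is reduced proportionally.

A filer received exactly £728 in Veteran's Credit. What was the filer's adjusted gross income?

£728 is 728/8,000 of the full £8,000, so 7,272/8,000 of the £150,000 range has been used: income = £261,900 + £150,000 × 7,272/8,000 = £398,250.

£398,250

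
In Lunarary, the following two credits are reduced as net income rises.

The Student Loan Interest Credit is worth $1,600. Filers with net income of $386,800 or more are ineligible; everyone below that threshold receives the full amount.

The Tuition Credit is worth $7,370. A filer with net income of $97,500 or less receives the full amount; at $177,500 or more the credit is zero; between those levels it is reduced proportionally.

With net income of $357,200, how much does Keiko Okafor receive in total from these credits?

$1,600

Student Loan Interest Credit: $357,200 is below the $386,800 cutoff, so the full $1,600 applies.
Tuition Credit: $357,200 is at or above $177,500, so the credit is $0.
Total: $1,600 + $0 = $1,600.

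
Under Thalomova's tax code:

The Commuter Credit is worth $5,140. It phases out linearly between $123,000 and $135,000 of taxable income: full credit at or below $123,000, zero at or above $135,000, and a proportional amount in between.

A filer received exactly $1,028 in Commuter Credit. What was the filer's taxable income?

$132,600

$1,028 is 1,028/5,140 of the full $5,140, so 4,112/5,140 of the $12,000 range has been used: income = $123,000 + $12,000 × 4,112/5,140 = $132,600.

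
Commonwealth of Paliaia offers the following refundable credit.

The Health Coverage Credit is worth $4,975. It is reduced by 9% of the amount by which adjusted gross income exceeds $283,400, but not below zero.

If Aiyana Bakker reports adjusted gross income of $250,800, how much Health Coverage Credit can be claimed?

$4,975

Health Coverage Credit: $250,800 is at or below the $283,400 threshold, so the full $4,975 applies.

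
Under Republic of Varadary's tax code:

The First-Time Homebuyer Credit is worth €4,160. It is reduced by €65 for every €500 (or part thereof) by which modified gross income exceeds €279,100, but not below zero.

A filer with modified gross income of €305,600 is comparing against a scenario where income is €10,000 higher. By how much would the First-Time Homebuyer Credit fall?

€715

At €305,600 — income exceeds €279,100 by €26,500, which is 53 full-or-partial €500 increments; reduction = 53 × €65 = €3,445, leaving €715.
At €315,600 — income exceeds €279,100 by €36,500 → 73 increments × €65 = €4,745 ≥ base, so the credit is €0.
Lost: €715 − €0 = €715.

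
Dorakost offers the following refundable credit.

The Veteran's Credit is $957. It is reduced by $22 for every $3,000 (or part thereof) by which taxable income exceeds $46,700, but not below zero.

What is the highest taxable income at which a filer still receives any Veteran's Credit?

$175,700

After 43 increments the reduction is 43 × $22 = $946, leaving $11; one more increment wipes it out. Increment 43 ends at excess 43 × $3,000 = $129,000, so the highest qualifying income is $46,700 + $129,000 = $175,700.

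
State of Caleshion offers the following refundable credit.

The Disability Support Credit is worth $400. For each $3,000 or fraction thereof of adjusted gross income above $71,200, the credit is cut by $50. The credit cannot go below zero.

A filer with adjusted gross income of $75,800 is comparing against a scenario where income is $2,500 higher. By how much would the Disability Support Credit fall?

At $75,800 — income exceeds $71,200 by $4,600, which is 2 full-or-partial $3,000 increments; reduction = 2 × $50 = $100, leaving $300.
At $78,300 — income exceeds $71,200 by $7,100, which is 3 full-or-partial $3,000 increments; reduction = 3 × $50 = $150, leaving $250.
Lost: $300 − $250 = $50.

$50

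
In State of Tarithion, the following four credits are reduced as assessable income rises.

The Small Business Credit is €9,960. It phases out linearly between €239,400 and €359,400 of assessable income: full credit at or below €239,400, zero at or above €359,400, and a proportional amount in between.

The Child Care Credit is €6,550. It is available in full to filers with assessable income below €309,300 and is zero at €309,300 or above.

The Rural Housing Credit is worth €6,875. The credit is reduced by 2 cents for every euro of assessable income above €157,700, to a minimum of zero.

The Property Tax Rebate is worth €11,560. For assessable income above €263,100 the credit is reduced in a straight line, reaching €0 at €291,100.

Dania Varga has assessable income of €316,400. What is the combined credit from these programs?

€7,270

Small Business Credit: €316,400 is €77,000 into a €120,000 phase-out range, leaving 43,000/120,000 of the credit: €9,960 × 43,000/120,000 = €3,569.
Child Care Credit: €316,400 meets or exceeds the €309,300 cutoff, so the credit is €0.
Rural Housing Credit: 2% of the €158,700 excess over €157,700 is €3,174; credit = €6,875 − €3,174 = €3,701.
Property Tax Rebate: €316,400 is at or above €291,100, so the credit is €0.
Total: €3,569 + €0 + €3,701 + €0 = €7,270.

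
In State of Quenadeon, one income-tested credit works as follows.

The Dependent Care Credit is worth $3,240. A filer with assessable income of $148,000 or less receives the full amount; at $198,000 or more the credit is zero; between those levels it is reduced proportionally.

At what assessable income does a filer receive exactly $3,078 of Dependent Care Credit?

$3,078 is 3,078/3,240 of the full $3,240, so 162/3,240 of the $50,000 range has been used: income = $148,000 + $50,000 × 162/3,240 = $150,500.

$150,500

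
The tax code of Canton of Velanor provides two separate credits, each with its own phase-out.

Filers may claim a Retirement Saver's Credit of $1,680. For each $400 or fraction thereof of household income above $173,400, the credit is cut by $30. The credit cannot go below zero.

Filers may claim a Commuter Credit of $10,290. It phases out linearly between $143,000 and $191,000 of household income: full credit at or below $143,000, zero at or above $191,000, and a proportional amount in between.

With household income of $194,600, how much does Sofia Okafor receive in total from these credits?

Retirement Saver's Credit: income exceeds $173,400 by $21,200, which is 53 full-or-partial $400 increments; reduction = 53 × $30 = $1,590, leaving $90.
Commuter Credit: $194,600 is at or above $191,000, so the credit is $0.
Total: $90 + $0 = $90.

$90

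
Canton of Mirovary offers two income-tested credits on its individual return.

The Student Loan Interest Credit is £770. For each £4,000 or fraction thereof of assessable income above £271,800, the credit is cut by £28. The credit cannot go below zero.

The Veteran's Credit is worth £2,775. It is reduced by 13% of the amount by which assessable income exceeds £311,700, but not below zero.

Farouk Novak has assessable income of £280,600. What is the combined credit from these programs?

Student Loan Interest Credit: income exceeds £271,800 by £8,800, which is 3 full-or-partial £4,000 increments; reduction = 3 × £28 = £84, leaving £686.
Veteran's Credit: £280,600 is at or below the £311,700 threshold, so the full £2,775 applies.
Total: £686 + £2,775 = £3,461.

£3,461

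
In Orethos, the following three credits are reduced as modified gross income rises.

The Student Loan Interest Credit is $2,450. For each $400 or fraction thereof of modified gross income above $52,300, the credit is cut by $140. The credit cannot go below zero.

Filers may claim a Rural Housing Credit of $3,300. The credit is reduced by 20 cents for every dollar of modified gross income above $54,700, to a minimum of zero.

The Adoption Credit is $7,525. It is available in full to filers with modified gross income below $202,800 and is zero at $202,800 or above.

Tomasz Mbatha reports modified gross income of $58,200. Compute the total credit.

Student Loan Interest Credit: income exceeds $52,300 by $5,900, which is 15 full-or-partial $400 increments; reduction = 15 × $140 = $2,100, leaving $350.
Rural Housing Credit: 20% of the $3,500 excess over $54,700 is $700; credit = $3,300 − $700 = $2,600.
Adoption Credit: $58,200 is below the $202,800 cutoff, so the full $7,525 applies.
Total: $350 + $2,600 + $7,525 = $10,475.

$10,475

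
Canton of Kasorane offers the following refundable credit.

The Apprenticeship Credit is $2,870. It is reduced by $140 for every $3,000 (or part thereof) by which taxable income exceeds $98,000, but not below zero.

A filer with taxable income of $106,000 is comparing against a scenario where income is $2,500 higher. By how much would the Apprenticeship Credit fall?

$140

At $106,000 — income exceeds $98,000 by $8,000, which is 3 full-or-partial $3,000 increments; reduction = 3 × $140 = $420, leaving $2,450.
At $108,500 — income exceeds $98,000 by $10,500, which is 4 full-or-partial $3,000 increments; reduction = 4 × $140 = $560, leaving $2,310.
Lost: $2,450 − $2,310 = $140.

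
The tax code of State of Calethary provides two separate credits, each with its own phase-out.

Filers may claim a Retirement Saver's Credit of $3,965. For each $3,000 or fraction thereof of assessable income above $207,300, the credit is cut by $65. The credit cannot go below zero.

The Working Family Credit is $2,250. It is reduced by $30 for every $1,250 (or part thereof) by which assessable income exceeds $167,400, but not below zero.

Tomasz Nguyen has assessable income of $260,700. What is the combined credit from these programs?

Retirement Saver's Credit: income exceeds $207,300 by $53,400, which is 18 full-or-partial $3,000 increments; reduction = 18 × $65 = $1,170, leaving $2,795.
Working Family Credit: income exceeds $167,400 by $93,300 → 75 increments × $30 = $2,250 ≥ base, so the credit is $0.
Total: $2,795 + $0 = $2,795.

$2,795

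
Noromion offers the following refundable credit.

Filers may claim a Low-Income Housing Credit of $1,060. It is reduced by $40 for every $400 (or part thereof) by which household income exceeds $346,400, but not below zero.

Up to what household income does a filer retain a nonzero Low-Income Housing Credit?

$356,800

After 26 increments the reduction is 26 × $40 = $1,040, leaving $20; one more increment wipes it out. Increment 26 ends at excess 26 × $400 = $10,400, so the highest qualifying income is $346,400 + $10,400 = $356,800.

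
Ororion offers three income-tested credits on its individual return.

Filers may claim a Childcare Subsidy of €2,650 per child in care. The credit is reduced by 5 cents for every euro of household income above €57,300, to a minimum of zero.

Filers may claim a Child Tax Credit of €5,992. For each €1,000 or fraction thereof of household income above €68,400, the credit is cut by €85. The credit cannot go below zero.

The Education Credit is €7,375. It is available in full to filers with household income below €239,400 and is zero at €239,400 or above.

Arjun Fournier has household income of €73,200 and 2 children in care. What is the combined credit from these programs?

€17,447

Childcare Subsidy: base = 2 × €2,650 = €5,300. 5% of the €15,900 excess over €57,300 is €795; credit = €5,300 − €795 = €4,505.
Child Tax Credit: income exceeds €68,400 by €4,800, which is 5 full-or-partial €1,000 increments; reduction = 5 × €85 = €425, leaving €5,567.
Education Credit: €73,200 is below the €239,400 cutoff, so the full €7,375 applies.
Total: €4,505 + €5,567 + €7,375 = €17,447.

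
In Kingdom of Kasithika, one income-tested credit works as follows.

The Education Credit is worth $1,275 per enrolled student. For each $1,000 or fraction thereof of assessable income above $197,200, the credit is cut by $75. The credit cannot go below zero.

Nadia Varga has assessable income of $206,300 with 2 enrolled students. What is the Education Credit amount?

$1,800

Education Credit: base = 2 × $1,275 = $2,550. income exceeds $197,200 by $9,100, which is 10 full-or-partial $1,000 increments; reduction = 10 × $75 = $750, leaving $1,800.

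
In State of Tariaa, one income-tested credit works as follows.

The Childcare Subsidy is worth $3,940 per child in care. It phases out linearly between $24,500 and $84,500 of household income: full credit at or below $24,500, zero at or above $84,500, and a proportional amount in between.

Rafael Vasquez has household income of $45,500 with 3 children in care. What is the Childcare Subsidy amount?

$7,683

Childcare Subsidy: base = 3 × $3,940 = $11,820. $45,500 is $21,000 into a $60,000 phase-out range, leaving 39,000/60,000 of the credit: $11,820 × 39,000/60,000 = $7,683.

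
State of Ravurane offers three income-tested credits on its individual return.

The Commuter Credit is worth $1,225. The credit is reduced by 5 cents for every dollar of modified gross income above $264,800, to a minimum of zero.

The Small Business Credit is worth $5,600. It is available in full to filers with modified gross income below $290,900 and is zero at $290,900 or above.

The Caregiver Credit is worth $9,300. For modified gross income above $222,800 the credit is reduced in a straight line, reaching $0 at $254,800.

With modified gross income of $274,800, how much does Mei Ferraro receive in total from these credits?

$6,325

Commuter Credit: 5% of the $10,000 excess over $264,800 is $500; credit = $1,225 − $500 = $725.
Small Business Credit: $274,800 is below the $290,900 cutoff, so the full $5,600 applies.
Caregiver Credit: $274,800 is at or above $254,800, so the credit is $0.
Total: $725 + $5,600 + $0 = $6,325.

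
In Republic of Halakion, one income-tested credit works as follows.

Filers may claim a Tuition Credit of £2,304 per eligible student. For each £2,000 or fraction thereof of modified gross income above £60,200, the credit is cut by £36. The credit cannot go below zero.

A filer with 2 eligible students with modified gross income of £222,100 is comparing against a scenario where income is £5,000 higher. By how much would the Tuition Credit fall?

£108

At £222,100 — base = 2 × £2,304 = £4,608. income exceeds £60,200 by £161,900, which is 81 full-or-partial £2,000 increments; reduction = 81 × £36 = £2,916, leaving £1,692.
At £227,100 — base = 2 × £2,304 = £4,608. income exceeds £60,200 by £166,900, which is 84 full-or-partial £2,000 increments; reduction = 84 × £36 = £3,024, leaving £1,584.
Lost: £1,692 − £1,584 = £108.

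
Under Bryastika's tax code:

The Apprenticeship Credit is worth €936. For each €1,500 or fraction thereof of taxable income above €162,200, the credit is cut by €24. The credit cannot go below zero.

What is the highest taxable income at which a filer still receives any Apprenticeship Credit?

€219,200

After 38 increments the reduction is 38 × €24 = €912, leaving €24; one more increment wipes it out. Increment 38 ends at excess 38 × €1,500 = €57,000, so the highest qualifying income is €162,200 + €57,000 = €219,200.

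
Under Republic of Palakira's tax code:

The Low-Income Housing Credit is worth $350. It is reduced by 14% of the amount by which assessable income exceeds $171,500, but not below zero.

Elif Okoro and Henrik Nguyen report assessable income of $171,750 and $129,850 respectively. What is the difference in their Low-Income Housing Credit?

$35

Elif ($171,750): Low-Income Housing Credit: 14% of the $250 excess over $171,500 is $35; credit = $350 − $35 = $315.
Henrik ($129,850): Low-Income Housing Credit: $129,850 is at or below the $171,500 threshold, so the full $350 applies.
Difference: |$315 − $350| = $35.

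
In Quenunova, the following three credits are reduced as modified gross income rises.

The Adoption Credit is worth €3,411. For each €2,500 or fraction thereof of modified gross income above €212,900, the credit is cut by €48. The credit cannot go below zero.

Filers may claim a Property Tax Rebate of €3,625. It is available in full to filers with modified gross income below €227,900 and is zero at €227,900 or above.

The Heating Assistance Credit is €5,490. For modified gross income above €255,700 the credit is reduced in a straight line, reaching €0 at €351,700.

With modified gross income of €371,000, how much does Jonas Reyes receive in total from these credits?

Adoption Credit: income exceeds €212,900 by €158,100, which is 64 full-or-partial €2,500 increments; reduction = 64 × €48 = €3,072, leaving €339.
Property Tax Rebate: €371,000 meets or exceeds the €227,900 cutoff, so the credit is €0.
Heating Assistance Credit: €371,000 is at or above €351,700, so the credit is €0.
Total: €339 + €0 + €0 = €339.

€339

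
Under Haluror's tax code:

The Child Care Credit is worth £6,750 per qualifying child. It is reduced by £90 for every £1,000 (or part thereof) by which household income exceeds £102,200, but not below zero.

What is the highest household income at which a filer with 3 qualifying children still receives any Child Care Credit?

Full credit = 3 × £6,750 = £20,250.
After 224 increments the reduction is 224 × £90 = £20,160, leaving £90; one more increment wipes it out. Increment 224 ends at excess 224 × £1,000 = £224,000, so the highest qualifying income is £102,200 + £224,000 = £326,200.

£326,200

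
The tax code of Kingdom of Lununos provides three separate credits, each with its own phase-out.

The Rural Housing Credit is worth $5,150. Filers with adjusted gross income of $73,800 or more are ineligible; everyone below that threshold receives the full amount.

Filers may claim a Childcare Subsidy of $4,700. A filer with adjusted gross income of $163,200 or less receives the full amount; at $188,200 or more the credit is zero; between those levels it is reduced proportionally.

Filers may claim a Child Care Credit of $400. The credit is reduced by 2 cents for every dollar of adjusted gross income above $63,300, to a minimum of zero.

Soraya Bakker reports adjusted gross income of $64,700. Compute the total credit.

$10,222

Rural Housing Credit: $64,700 is below the $73,800 cutoff, so the full $5,150 applies.
Childcare Subsidy: $64,700 is at or below the $163,200 threshold, so the full $4,700 applies.
Child Care Credit: 2% of the $1,400 excess over $63,300 is $28; credit = $400 − $28 = $372.
Total: $5,150 + $4,700 + $372 = $10,222.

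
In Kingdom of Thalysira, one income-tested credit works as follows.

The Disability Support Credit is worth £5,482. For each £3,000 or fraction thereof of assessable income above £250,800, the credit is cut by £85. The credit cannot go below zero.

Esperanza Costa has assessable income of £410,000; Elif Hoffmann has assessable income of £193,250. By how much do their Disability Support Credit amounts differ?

£4,590

Esperanza (£410,000): Disability Support Credit: income exceeds £250,800 by £159,200, which is 54 full-or-partial £3,000 increments; reduction = 54 × £85 = £4,590, leaving £892.
Elif (£193,250): Disability Support Credit: £193,250 is at or below the £250,800 threshold, so the full £5,482 applies.
Difference: |£892 − £5,482| = £4,590.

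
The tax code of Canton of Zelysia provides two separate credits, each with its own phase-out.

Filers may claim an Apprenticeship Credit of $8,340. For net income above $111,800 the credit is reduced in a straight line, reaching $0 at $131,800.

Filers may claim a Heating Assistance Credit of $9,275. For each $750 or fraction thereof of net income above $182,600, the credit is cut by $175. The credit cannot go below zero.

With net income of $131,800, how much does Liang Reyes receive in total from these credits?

$9,275

Apprenticeship Credit: $131,800 is at or above $131,800, so the credit is $0.
Heating Assistance Credit: $131,800 is at or below the $182,600 threshold, so the full $9,275 applies.
Total: $0 + $9,275 = $9,275.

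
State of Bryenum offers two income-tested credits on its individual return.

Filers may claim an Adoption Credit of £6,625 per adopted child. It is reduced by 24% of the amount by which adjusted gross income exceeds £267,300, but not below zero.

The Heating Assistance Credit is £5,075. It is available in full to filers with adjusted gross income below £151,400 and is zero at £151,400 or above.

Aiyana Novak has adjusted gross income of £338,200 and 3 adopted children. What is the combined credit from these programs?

Adoption Credit: base = 3 × £6,625 = £19,875. 24% of the £70,900 excess over £267,300 is £17,016; credit = £19,875 − £17,016 = £2,859.
Heating Assistance Credit: £338,200 meets or exceeds the £151,400 cutoff, so the credit is £0.
Total: £2,859 + £0 = £2,859.

£2,859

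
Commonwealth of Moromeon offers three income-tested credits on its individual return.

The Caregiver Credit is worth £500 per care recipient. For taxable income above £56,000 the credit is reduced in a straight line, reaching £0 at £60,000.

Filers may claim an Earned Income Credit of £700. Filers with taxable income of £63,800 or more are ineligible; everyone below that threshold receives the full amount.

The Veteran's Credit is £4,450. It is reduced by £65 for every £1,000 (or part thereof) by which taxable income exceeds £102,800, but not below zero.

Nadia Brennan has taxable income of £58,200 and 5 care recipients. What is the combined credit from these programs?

£6,275

Caregiver Credit: base = 5 × £500 = £2,500. £58,200 is £2,200 into a £4,000 phase-out range, leaving 1,800/4,000 of the credit: £2,500 × 1,800/4,000 = £1,125.
Earned Income Credit: £58,200 is below the £63,800 cutoff, so the full £700 applies.
Veteran's Credit: £58,200 is at or below the £102,800 threshold, so the full £4,450 applies.
Total: £1,125 + £700 + £4,450 = £6,275.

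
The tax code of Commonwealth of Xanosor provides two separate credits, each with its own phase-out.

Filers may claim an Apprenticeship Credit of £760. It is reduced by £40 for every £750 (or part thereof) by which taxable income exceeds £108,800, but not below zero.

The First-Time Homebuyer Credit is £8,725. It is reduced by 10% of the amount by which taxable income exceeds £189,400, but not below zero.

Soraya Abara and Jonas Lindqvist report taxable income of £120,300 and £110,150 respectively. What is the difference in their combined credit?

£560

Soraya (£120,300): Apprenticeship Credit: income exceeds £108,800 by £11,500, which is 16 full-or-partial £750 increments; reduction = 16 × £40 = £640, leaving £120. First-Time Homebuyer Credit: £120,300 is at or below the £189,400 threshold, so the full £8,725 applies. total £120 + £8,725 = £8,845
Jonas (£110,150): Apprenticeship Credit: income exceeds £108,800 by £1,350, which is 2 full-or-partial £750 increments; reduction = 2 × £40 = £80, leaving £680. First-Time Homebuyer Credit: £110,150 is at or below the £189,400 threshold, so the full £8,725 applies. total £680 + £8,725 = £9,405
Difference: |£8,845 − £9,405| = £560.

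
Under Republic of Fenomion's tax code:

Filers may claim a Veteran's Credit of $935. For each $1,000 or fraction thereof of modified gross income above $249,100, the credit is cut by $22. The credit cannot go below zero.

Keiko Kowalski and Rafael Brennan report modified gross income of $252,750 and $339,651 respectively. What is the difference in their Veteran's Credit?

Keiko ($252,750): Veteran's Credit: income exceeds $249,100 by $3,650, which is 4 full-or-partial $1,000 increments; reduction = 4 × $22 = $88, leaving $847.
Rafael ($339,651): Veteran's Credit: income exceeds $249,100 by $90,551 → 91 increments × $22 = $2,002 ≥ base, so the credit is $0.
Difference: |$847 − $0| = $847.

$847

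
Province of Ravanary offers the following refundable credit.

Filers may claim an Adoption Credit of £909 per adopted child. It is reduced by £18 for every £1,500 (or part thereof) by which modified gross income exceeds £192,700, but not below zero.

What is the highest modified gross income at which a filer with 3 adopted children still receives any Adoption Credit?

£419,200

Full credit = 3 × £909 = £2,727.
After 151 increments the reduction is 151 × £18 = £2,718, leaving £9; one more increment wipes it out. Increment 151 ends at excess 151 × £1,500 = £226,500, so the highest qualifying income is £192,700 + £226,500 = £419,200.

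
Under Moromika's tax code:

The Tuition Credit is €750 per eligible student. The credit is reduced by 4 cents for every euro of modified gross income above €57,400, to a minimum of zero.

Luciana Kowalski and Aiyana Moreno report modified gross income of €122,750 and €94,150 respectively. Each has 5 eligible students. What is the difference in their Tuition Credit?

Luciana (€122,750): Tuition Credit: base = 5 × €750 = €3,750. 4% of the €65,350 excess over €57,400 is €2,614; credit = €3,750 − €2,614 = €1,136.
Aiyana (€94,150): Tuition Credit: base = 5 × €750 = €3,750. 4% of the €36,750 excess over €57,400 is €1,470; credit = €3,750 − €1,470 = €2,280.
Difference: |€1,136 − €2,280| = €1,144.

€1,144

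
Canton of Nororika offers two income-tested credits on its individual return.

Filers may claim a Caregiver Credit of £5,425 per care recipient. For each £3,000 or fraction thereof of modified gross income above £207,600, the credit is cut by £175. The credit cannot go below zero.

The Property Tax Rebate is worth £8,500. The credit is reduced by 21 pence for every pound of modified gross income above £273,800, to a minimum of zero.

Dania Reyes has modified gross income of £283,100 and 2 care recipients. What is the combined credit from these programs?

Caregiver Credit: base = 2 × £5,425 = £10,850. income exceeds £207,600 by £75,500, which is 26 full-or-partial £3,000 increments; reduction = 26 × £175 = £4,550, leaving £6,300.
Property Tax Rebate: 21% of the £9,300 excess over £273,800 is £1,953; credit = £8,500 − £1,953 = £6,547.
Total: £6,300 + £6,547 = £12,847.

£12,847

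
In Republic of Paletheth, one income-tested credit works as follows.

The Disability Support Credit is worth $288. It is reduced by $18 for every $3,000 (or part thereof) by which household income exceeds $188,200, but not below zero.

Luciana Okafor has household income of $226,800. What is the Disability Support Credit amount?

Disability Support Credit: income exceeds $188,200 by $38,600, which is 13 full-or-partial $3,000 increments; reduction = 13 × $18 = $234, leaving $54.

$54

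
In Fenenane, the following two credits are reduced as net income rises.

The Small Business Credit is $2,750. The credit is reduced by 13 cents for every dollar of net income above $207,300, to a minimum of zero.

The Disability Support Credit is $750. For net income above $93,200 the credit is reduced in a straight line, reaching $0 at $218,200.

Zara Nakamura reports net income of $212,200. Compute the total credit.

$2,149

Small Business Credit: 13% of the $4,900 excess over $207,300 is $637; credit = $2,750 − $637 = $2,113.
Disability Support Credit: $212,200 is $119,000 into a $125,000 phase-out range, leaving 6,000/125,000 of the credit: $750 × 6,000/125,000 = $36.
Total: $2,113 + $36 = $2,149.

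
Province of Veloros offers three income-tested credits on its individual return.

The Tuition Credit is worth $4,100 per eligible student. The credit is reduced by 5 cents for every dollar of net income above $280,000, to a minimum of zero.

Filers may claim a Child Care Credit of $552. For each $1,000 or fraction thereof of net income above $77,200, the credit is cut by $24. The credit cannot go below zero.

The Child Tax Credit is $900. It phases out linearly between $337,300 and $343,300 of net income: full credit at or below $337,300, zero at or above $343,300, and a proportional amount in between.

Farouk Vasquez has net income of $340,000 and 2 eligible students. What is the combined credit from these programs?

$5,695

Tuition Credit: base = 2 × $4,100 = $8,200. 5% of the $60,000 excess over $280,000 is $3,000; credit = $8,200 − $3,000 = $5,200.
Child Care Credit: income exceeds $77,200 by $262,800 → 263 increments × $24 = $6,312 ≥ base, so the credit is $0.
Child Tax Credit: $340,000 is $2,700 into a $6,000 phase-out range, leaving 3,300/6,000 of the credit: $900 × 3,300/6,000 = $495.
Total: $5,200 + $0 + $495 = $5,695.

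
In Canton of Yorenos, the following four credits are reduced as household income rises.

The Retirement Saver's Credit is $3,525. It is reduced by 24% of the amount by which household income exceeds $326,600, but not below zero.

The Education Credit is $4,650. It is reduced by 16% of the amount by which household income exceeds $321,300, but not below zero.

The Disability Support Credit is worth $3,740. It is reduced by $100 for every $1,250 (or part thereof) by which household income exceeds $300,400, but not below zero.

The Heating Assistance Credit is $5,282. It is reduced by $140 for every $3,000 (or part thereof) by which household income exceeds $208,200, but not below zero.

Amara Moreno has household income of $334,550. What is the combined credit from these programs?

Retirement Saver's Credit: 24% of the $7,950 excess over $326,600 is $1,908; credit = $3,525 − $1,908 = $1,617.
Education Credit: 16% of the $13,250 excess over $321,300 is $2,120; credit = $4,650 − $2,120 = $2,530.
Disability Support Credit: income exceeds $300,400 by $34,150, which is 28 full-or-partial $1,250 increments; reduction = 28 × $100 = $2,800, leaving $940.
Heating Assistance Credit: income exceeds $208,200 by $126,350 → 43 increments × $140 = $6,020 ≥ base, so the credit is $0.
Total: $1,617 + $2,530 + $940 + $0 = $5,087.

$5,087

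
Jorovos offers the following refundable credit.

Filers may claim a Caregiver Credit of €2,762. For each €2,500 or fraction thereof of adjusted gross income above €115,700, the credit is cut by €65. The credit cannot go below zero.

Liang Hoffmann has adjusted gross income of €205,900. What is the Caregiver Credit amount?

Caregiver Credit: income exceeds €115,700 by €90,200, which is 37 full-or-partial €2,500 increments; reduction = 37 × €65 = €2,405, leaving €357.

€357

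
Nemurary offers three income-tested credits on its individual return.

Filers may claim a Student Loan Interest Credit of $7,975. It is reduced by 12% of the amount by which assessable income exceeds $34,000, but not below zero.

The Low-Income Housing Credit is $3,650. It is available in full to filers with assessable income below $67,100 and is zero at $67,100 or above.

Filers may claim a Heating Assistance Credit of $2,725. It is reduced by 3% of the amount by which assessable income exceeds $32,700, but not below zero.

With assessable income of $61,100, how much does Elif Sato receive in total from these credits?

Student Loan Interest Credit: 12% of the $27,100 excess over $34,000 is $3,252; credit = $7,975 − $3,252 = $4,723.
Low-Income Housing Credit: $61,100 is below the $67,100 cutoff, so the full $3,650 applies.
Heating Assistance Credit: 3% of the $28,400 excess over $32,700 is $852; credit = $2,725 − $852 = $1,873.
Total: $4,723 + $3,650 + $1,873 = $10,246.

$10,246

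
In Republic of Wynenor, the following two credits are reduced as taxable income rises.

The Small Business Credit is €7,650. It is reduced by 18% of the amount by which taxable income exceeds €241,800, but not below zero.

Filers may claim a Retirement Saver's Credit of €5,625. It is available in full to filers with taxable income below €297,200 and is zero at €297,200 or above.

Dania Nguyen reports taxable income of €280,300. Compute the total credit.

Small Business Credit: 18% of the €38,500 excess over €241,800 is €6,930; credit = €7,650 − €6,930 = €720.
Retirement Saver's Credit: €280,300 is below the €297,200 cutoff, so the full €5,625 applies.
Total: €720 + €5,625 = €6,345.

€6,345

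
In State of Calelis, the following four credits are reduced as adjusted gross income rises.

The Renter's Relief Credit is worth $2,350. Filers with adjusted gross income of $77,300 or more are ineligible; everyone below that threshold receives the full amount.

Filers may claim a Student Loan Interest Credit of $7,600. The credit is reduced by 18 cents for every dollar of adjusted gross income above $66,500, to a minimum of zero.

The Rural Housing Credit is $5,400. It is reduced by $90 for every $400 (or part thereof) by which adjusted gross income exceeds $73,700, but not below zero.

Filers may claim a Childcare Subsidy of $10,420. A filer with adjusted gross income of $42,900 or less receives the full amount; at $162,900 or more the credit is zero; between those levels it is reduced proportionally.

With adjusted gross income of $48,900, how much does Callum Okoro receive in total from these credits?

$25,249

Renter's Relief Credit: $48,900 is below the $77,300 cutoff, so the full $2,350 applies.
Student Loan Interest Credit: $48,900 is at or below the $66,500 threshold, so the full $7,600 applies.
Rural Housing Credit: $48,900 is at or below the $73,700 threshold, so the full $5,400 applies.
Childcare Subsidy: $48,900 is $6,000 into a $120,000 phase-out range, leaving 114,000/120,000 of the credit: $10,420 × 114,000/120,000 = $9,899.
Total: $2,350 + $7,600 + $5,400 + $9,899 = $25,249.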